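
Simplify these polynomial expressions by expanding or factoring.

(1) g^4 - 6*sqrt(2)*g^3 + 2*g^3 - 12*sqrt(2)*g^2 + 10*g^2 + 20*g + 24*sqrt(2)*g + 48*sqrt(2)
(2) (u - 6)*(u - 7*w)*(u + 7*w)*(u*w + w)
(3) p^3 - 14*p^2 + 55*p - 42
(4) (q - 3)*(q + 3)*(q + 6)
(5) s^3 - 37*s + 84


(1) = (g + 2)*(g - 4*sqrt(2))*(g - 3*sqrt(2))*(g + sqrt(2))
(2) = u^4*w - 5*u^3*w - 49*u^2*w^3 - 6*u^2*w + 245*u*w^3 + 294*w^3
(3) = (p - 7)*(p - 6)*(p - 1)
(4) = q^3 + 6*q^2 - 9*q - 54
(5) = (s - 4)*(s - 3)*(s + 7)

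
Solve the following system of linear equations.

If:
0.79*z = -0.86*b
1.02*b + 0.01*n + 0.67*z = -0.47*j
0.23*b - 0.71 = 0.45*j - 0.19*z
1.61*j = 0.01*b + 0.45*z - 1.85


Then:
b = 1.23
j = -1.51
n = 35.54
z = -1.34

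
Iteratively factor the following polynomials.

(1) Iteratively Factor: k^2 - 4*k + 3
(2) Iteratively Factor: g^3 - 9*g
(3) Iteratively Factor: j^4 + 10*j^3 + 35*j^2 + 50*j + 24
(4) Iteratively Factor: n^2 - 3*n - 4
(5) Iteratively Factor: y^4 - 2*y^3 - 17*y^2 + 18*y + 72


(1) = (k - 1)*(k - 3)
(2) = (g)*(g^2 - 9) = g*(g + 3)*(g - 3)
(3) = (j + 1)*(j^3 + 9*j^2 + 26*j + 24) = (j + 1)*(j + 2)*(j^2 + 7*j + 12) = (j + 1)*(j + 2)*(j + 3)*(j + 4)
(4) = (n - 4)*(n + 1)
(5) = (y + 3)*(y^3 - 5*y^2 - 2*y + 24) = (y - 4)*(y + 3)*(y^2 - y - 6) = (y - 4)*(y - 3)*(y + 3)*(y + 2)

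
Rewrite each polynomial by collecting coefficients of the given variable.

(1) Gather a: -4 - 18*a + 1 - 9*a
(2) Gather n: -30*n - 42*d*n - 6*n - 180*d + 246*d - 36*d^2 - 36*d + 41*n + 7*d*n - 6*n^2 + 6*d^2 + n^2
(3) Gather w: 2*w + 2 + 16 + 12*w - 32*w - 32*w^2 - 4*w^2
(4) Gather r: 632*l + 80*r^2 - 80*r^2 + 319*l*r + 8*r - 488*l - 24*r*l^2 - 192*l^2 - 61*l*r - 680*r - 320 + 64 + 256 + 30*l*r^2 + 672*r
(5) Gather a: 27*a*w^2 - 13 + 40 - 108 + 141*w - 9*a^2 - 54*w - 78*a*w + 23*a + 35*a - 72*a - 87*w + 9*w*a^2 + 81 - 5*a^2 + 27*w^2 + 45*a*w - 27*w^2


(1) = -27*a - 3
(2) = -30*d^2 + 30*d - 5*n^2 + n*(5 - 35*d)
(3) = -36*w^2 - 18*w + 18
(4) = -192*l^2 + 30*l*r^2 + 144*l + r*(-24*l^2 + 258*l)
(5) = a^2*(9*w - 14) + a*(27*w^2 - 33*w - 14)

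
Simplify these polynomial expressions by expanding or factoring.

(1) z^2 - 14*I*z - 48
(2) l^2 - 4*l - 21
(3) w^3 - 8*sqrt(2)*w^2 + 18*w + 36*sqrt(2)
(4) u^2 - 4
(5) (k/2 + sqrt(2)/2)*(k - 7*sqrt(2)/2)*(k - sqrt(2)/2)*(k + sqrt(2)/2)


(1) = (z - 8*I)*(z - 6*I)
(2) = (l - 7)*(l + 3)
(3) = (w - 6*sqrt(2))*(w - 3*sqrt(2))*(w + sqrt(2))
(4) = (u - 2)*(u + 2)
(5) = k^4/2 - 5*sqrt(2)*k^3/4 - 15*k^2/4 + 5*sqrt(2)*k/8 + 7/4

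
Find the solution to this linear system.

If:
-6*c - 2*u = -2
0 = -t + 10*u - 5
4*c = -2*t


Then:
c = 5/28
t = -5/14
u = 13/28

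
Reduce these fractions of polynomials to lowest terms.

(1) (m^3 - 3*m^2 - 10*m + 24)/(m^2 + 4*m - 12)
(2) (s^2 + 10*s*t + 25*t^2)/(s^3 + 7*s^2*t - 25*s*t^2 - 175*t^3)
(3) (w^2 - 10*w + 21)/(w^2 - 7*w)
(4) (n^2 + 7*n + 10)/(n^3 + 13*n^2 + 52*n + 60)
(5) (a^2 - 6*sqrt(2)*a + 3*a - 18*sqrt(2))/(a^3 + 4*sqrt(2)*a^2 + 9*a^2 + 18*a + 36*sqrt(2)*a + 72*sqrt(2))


(1) = (m^2 - m - 12)/(m + 6)
(2) = (s + 5*t)/(s^2 + 2*s*t - 35*t^2)
(3) = (w - 3)/w
(4) = 1/(n + 6)
(5) = (a - 6*sqrt(2))/(a^2 + a*(4*sqrt(2) + 6) + 24*sqrt(2))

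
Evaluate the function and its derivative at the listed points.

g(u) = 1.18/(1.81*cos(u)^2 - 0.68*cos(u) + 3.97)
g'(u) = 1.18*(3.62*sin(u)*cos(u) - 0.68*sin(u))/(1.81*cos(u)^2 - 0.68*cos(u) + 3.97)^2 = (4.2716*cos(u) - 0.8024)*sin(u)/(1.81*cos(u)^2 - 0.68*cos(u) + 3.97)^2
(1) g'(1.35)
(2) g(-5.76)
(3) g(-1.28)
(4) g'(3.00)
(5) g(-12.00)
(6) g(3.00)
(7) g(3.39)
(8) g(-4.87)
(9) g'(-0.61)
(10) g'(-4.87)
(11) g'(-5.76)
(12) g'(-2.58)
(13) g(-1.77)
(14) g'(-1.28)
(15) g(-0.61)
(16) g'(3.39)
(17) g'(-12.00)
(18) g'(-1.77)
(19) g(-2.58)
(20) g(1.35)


(1) = 0.01
(2) = 0.25
(3) = 0.30
(4) = -0.02
(5) = 0.25
(6) = 0.18
(7) = 0.19
(8) = 0.30
(9) = -0.07
(10) = -0.01
(11) = 0.06
(12) = 0.07
(13) = 0.28
(14) = -0.03
(15) = 0.25
(16) = 0.03
(17) = 0.07
(18) = 0.09
(19) = 0.20
(20) = 0.30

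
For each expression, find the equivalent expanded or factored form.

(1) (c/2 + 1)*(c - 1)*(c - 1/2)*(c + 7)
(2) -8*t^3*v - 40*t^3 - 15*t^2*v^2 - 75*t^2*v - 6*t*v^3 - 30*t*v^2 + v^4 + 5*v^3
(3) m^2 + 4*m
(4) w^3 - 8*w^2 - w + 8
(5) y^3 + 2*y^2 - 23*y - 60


(1) = c^4/2 + 15*c^3/4 + c^2/2 - 33*c/4 + 7/2
(2) = (-8*t + v)*(t + v)^2*(v + 5)
(3) = m*(m + 4)
(4) = (w - 8)*(w - 1)*(w + 1)
(5) = (y - 5)*(y + 3)*(y + 4)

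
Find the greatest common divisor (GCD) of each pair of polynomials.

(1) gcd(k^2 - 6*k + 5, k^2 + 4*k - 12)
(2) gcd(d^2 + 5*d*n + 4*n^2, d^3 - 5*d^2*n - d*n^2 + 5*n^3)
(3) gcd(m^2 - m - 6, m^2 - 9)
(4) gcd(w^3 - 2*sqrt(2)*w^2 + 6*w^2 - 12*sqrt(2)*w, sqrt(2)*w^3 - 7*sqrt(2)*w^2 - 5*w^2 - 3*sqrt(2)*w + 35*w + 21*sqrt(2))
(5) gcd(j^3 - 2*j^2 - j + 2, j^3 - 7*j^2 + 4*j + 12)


(1) = 1
(2) = d + n
(3) = m - 3
(4) = 1
(5) = gcd((j - 2)*(j - 1)*(j + 1), (j - 6)*(j - 2)*(j + 1)) = j^2 - j - 2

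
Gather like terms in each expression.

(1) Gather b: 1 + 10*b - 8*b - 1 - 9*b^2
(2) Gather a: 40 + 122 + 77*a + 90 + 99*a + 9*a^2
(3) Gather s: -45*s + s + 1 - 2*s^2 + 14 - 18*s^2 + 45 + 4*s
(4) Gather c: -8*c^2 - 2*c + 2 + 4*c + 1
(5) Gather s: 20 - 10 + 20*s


(1) = -9*b^2 + 2*b
(2) = 9*a^2 + 176*a + 252
(3) = -20*s^2 - 40*s + 60
(4) = -8*c^2 + 2*c + 3
(5) = 20*s + 10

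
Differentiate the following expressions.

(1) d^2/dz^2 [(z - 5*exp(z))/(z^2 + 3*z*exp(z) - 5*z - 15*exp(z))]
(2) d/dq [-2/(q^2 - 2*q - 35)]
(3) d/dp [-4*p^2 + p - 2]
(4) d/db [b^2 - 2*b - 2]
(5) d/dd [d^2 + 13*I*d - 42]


(1) = (2*(z - 5*exp(z))*(3*z*exp(z) + 2*z - 12*exp(z) - 5)^2 + (-(z - 5*exp(z))*(3*z*exp(z) - 9*exp(z) + 2) + 2*(5*exp(z) - 1)*(3*z*exp(z) + 2*z - 12*exp(z) - 5))*(z^2 + 3*z*exp(z) - 5*z - 15*exp(z)) - 5*(z^2 + 3*z*exp(z) - 5*z - 15*exp(z))^2*exp(z))/(z^2 + 3*z*exp(z) - 5*z - 15*exp(z))^3
(2) = 4*(q - 1)/(-q^2 + 2*q + 35)^2
(3) = 1 - 8*p
(4) = 2*b - 2
(5) = 2*d + 13*I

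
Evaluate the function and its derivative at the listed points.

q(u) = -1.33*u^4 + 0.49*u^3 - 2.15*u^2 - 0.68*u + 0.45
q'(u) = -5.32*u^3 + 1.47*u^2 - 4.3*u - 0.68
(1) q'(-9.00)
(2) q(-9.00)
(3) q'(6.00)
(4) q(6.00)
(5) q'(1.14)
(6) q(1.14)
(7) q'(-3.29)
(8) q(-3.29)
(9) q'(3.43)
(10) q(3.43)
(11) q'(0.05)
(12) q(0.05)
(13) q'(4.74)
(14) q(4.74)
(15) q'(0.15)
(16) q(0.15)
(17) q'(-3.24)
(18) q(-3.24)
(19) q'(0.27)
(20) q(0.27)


(1) = 4035.37
(2) = -9250.92
(3) = -1122.68
(4) = -1698.87
(5) = -11.55
(6) = -4.64
(7) = 218.83
(8) = -193.86
(9) = -212.82
(10) = -191.49
(11) = -0.89
(12) = 0.41
(13) = -554.60
(14) = -670.27
(15) = -1.31
(16) = 0.30
(17) = 209.63
(18) = -183.15
(19) = -1.84
(20) = 0.11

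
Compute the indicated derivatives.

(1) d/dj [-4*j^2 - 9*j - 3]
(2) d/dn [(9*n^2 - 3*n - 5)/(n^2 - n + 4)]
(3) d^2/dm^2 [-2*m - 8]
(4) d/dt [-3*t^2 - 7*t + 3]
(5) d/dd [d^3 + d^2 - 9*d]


(1) = -8*j - 9
(2) = (-6*n^2 + 82*n - 17)/(n^4 - 2*n^3 + 9*n^2 - 8*n + 16)
(3) = 0
(4) = -6*t - 7
(5) = 3*d^2 + 2*d - 9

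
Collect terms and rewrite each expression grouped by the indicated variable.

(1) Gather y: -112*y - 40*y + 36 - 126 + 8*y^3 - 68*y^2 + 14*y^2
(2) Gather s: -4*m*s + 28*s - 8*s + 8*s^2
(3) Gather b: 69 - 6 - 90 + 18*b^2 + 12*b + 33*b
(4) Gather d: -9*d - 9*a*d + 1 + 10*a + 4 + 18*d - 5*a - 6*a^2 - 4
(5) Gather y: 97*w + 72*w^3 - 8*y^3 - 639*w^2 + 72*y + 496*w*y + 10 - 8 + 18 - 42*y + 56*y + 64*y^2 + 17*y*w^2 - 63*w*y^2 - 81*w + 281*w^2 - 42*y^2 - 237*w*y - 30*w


(1) = 8*y^3 - 54*y^2 - 152*y - 90
(2) = 8*s^2 + s*(20 - 4*m)
(3) = 18*b^2 + 45*b - 27
(4) = -6*a^2 + 5*a + d*(9 - 9*a) + 1
(5) = 72*w^3 - 358*w^2 - 14*w - 8*y^3 + y^2*(22 - 63*w) + y*(17*w^2 + 259*w + 86) + 20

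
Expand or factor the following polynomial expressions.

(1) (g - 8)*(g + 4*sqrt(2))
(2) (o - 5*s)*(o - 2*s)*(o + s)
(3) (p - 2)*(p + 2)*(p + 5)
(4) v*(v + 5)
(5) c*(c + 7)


(1) = g^2 - 8*g + 4*sqrt(2)*g - 32*sqrt(2)
(2) = o^3 - 6*o^2*s + 3*o*s^2 + 10*s^3
(3) = p^3 + 5*p^2 - 4*p - 20
(4) = v^2 + 5*v
(5) = c^2 + 7*c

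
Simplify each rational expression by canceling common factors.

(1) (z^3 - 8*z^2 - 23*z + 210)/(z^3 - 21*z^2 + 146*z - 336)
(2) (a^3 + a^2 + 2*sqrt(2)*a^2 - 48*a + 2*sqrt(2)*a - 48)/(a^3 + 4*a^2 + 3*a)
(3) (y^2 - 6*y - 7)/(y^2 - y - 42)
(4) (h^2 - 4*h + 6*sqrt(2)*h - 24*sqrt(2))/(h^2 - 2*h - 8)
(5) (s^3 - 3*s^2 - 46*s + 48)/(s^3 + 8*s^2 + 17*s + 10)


(1) = (z + 5)/(z - 8)
(2) = (a^2 + 2*sqrt(2)*a - 48)/(a^2 + 3*a)
(3) = (y + 1)/(y + 6)
(4) = (h + 6*sqrt(2))/(h + 2)
(5) = (s^3 - 3*s^2 - 46*s + 48)/(s^3 + 8*s^2 + 17*s + 10)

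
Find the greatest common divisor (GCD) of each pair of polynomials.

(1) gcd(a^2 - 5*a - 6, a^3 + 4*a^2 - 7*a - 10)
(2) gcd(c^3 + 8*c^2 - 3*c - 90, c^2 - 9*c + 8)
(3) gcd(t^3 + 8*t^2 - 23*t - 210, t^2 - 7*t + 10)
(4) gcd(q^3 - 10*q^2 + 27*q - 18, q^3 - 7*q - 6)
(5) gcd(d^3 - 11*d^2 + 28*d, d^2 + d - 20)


(1) = gcd((a - 6)*(a + 1), (a - 2)*(a + 1)*(a + 5)) = a + 1
(2) = 1
(3) = gcd((t - 5)*(t + 6)*(t + 7), (t - 5)*(t - 2)) = t - 5
(4) = q - 3
(5) = gcd(d*(d - 7)*(d - 4), (d - 4)*(d + 5)) = d - 4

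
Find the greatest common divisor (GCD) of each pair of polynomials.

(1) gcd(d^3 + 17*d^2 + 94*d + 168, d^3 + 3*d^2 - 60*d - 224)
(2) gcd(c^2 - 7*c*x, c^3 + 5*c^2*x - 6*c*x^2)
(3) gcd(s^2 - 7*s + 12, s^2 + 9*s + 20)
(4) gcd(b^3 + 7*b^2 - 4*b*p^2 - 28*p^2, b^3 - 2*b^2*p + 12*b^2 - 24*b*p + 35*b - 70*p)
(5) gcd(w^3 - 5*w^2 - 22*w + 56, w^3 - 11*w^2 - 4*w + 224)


(1) = gcd((d + 4)*(d + 6)*(d + 7), (d - 8)*(d + 4)*(d + 7)) = d^2 + 11*d + 28
(2) = gcd(c*(c - 7*x), c*(c - x)*(c + 6*x)) = c
(3) = gcd((s - 4)*(s - 3), (s + 4)*(s + 5)) = 1
(4) = -b^2 + 2*b*p - 7*b + 14*p
(5) = gcd((w - 7)*(w - 2)*(w + 4), (w - 8)*(w - 7)*(w + 4)) = w^2 - 3*w - 28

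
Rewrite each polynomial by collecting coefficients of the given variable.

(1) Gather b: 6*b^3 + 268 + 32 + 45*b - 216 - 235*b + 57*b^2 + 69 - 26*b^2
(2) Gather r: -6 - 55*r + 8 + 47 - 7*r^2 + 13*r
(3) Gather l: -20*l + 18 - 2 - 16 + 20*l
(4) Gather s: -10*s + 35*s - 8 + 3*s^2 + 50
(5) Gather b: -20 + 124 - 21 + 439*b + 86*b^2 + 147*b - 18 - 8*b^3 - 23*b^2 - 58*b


(1) = 6*b^3 + 31*b^2 - 190*b + 153
(2) = -7*r^2 - 42*r + 49
(3) = 0
(4) = 3*s^2 + 25*s + 42
(5) = -8*b^3 + 63*b^2 + 528*b + 65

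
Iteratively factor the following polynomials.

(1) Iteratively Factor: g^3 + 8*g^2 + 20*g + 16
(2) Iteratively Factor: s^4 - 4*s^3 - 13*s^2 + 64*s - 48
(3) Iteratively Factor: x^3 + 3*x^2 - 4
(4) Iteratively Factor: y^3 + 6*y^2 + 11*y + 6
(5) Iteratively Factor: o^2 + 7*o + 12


(1) = (g + 2)*(g^2 + 6*g + 8) = (g + 2)*(g + 4)*(g + 2)
(2) = (s - 4)*(s^3 - 13*s + 12) = (s - 4)*(s + 4)*(s^2 - 4*s + 3) = (s - 4)*(s - 1)*(s + 4)*(s - 3)
(3) = (x + 2)*(x^2 + x - 2) = (x + 2)^2*(x - 1)
(4) = (y + 3)*(y^2 + 3*y + 2) = (y + 1)*(y + 3)*(y + 2)
(5) = (o + 3)*(o + 4)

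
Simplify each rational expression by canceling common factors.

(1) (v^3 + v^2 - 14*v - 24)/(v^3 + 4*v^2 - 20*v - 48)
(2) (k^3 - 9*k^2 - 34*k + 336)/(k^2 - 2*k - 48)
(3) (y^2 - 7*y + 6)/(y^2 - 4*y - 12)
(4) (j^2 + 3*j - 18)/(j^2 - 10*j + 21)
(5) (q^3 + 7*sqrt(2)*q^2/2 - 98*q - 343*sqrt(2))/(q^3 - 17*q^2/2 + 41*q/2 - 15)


(1) = (v + 3)/(v + 6)
(2) = k - 7
(3) = (y - 1)/(y + 2)
(4) = (j + 6)/(j - 7)
(5) = (4*q^3 + 14*sqrt(2)*q^2 - 392*q - 1372*sqrt(2))/(4*q^3 - 34*q^2 + 82*q - 60)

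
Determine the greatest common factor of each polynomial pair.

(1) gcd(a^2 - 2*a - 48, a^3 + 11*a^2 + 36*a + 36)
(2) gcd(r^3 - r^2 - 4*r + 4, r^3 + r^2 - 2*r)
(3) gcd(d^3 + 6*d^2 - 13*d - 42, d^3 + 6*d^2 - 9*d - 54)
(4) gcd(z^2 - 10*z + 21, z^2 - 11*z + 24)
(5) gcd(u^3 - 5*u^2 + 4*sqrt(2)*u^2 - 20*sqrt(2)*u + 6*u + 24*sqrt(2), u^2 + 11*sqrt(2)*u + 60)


(1) = a + 6
(2) = gcd((r - 2)*(r - 1)*(r + 2), r*(r - 1)*(r + 2)) = r^2 + r - 2
(3) = gcd((d - 3)*(d + 2)*(d + 7), (d - 3)*(d + 3)*(d + 6)) = d - 3
(4) = gcd((z - 7)*(z - 3), (z - 8)*(z - 3)) = z - 3
(5) = 1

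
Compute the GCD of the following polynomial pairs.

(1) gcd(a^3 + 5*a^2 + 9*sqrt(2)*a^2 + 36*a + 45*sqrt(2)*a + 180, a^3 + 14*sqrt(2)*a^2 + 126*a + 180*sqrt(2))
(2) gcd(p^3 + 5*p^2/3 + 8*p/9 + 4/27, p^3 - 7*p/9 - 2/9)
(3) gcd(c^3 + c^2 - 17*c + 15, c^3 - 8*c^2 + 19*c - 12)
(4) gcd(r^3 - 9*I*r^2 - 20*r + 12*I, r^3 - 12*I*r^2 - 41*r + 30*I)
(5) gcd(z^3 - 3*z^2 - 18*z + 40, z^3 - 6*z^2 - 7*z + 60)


(1) = a^2 + 9*sqrt(2)*a + 36
(2) = gcd((p + 1/3)*(p + 2/3)^2, (p - 1)*(p + 1/3)*(p + 2/3)) = p^2 + p + 2/9
(3) = gcd((c - 3)*(c - 1)*(c + 5), (c - 4)*(c - 3)*(c - 1)) = c^2 - 4*c + 3
(4) = r^2 - 7*I*r - 6
(5) = z - 5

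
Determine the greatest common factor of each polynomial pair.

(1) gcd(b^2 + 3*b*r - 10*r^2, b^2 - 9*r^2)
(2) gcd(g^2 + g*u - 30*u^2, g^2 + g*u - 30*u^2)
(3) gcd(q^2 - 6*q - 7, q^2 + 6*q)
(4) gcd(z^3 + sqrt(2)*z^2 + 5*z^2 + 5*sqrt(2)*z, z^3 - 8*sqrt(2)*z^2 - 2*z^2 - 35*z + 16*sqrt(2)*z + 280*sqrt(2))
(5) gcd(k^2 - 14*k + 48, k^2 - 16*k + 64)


(1) = 1
(2) = gcd((g - 5*u)*(g + 6*u), (g - 5*u)*(g + 6*u)) = -g^2 - g*u + 30*u^2
(3) = 1
(4) = gcd(z*(z + 5)*(z + sqrt(2)), (z - 7)*(z + 5)*(z - 8*sqrt(2))) = z + 5
(5) = gcd((k - 8)*(k - 6), (k - 8)^2) = k - 8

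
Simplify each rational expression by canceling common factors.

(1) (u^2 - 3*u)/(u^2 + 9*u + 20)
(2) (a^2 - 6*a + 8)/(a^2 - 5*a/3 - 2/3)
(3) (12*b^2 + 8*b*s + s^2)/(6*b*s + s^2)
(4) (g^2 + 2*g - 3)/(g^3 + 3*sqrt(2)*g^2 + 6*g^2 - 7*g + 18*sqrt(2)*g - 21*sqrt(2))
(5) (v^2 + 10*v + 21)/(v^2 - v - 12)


(1) = (u^2 - 3*u)/(u^2 + 9*u + 20)
(2) = (3*a - 12)/(3*a + 1)
(3) = (2*b + s)/s
(4) = (g + 3)/(g^2 + g*(3*sqrt(2) + 7) + 21*sqrt(2))
(5) = (v + 7)/(v - 4)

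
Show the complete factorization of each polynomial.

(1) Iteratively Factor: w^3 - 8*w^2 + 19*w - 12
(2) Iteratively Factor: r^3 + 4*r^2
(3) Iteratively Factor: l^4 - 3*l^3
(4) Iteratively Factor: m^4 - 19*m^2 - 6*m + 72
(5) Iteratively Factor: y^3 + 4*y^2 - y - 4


(1) = (w - 4)*(w^2 - 4*w + 3) = (w - 4)*(w - 1)*(w - 3)
(2) = (r)*(r^2 + 4*r) = r*(r + 4)*(r)
(3) = (l)*(l^3 - 3*l^2) = l^2*(l^2 - 3*l) = l^3*(l - 3)
(4) = (m - 4)*(m^3 + 4*m^2 - 3*m - 18) = (m - 4)*(m - 2)*(m^2 + 6*m + 9) = (m - 4)*(m - 2)*(m + 3)*(m + 3)
(5) = (y + 1)*(y^2 + 3*y - 4) = (y + 1)*(y + 4)*(y - 1)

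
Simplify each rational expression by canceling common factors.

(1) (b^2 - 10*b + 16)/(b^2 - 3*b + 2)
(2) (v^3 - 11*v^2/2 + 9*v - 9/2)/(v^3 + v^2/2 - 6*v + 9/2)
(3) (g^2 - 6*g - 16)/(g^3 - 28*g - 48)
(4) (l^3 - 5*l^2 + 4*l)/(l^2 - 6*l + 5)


(1) = (b - 8)/(b - 1)
(2) = (v - 3)/(v + 3)
(3) = (g - 8)/(g^2 - 2*g - 24)
(4) = (l^2 - 4*l)/(l - 5)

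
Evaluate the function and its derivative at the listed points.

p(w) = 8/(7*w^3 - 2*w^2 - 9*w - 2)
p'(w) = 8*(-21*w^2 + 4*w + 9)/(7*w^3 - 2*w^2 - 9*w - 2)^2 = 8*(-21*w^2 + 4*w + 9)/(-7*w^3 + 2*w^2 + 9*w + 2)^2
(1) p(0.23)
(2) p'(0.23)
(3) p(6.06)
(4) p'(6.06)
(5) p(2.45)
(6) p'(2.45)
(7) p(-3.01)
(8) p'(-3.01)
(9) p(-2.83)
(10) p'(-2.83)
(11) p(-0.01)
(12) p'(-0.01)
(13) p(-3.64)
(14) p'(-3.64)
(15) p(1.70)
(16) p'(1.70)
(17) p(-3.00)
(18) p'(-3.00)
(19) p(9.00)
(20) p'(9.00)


(1) = -1.96
(2) = 4.21
(3) = 0.01
(4) = -0.00
(5) = 0.12
(6) = -0.19
(7) = -0.04
(8) = -0.05
(9) = -0.05
(10) = -0.06
(11) = -4.19
(12) = 19.64
(13) = -0.02
(14) = -0.02
(15) = 0.71
(16) = -2.81
(17) = -0.04
(18) = -0.05
(19) = 0.00
(20) = -0.00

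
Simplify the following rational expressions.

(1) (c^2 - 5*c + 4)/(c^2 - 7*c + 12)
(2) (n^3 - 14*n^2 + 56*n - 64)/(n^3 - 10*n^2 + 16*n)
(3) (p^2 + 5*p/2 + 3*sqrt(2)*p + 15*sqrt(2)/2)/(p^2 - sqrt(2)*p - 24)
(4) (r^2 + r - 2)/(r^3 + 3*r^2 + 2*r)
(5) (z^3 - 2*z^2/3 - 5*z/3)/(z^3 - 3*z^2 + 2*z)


(1) = (c - 1)/(c - 3)
(2) = (n - 4)/n
(3) = (2*p + 5)/(2*p - 8*sqrt(2))
(4) = (r - 1)/(r^2 + r)
(5) = (3*z^2 - 2*z - 5)/(3*z^2 - 9*z + 6)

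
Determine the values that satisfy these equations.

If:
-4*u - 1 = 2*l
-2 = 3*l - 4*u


Then:
l = -3/5
u = 1/20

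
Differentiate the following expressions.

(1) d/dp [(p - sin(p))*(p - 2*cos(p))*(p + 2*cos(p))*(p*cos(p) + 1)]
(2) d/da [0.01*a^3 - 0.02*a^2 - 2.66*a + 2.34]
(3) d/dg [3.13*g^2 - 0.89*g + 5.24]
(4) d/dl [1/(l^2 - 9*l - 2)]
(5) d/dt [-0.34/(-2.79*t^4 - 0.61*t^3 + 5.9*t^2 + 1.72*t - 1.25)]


(1) = -(p - sin(p))*(p - 2*cos(p))*(p + 2*cos(p))*(p*sin(p) - cos(p)) - (p - sin(p))*(p - 2*cos(p))*(p*cos(p) + 1)*(2*sin(p) - 1) + (p - sin(p))*(p + 2*cos(p))*(p*cos(p) + 1)*(2*sin(p) + 1) - (p - 2*cos(p))*(p + 2*cos(p))*(p*cos(p) + 1)*(cos(p) - 1)
(2) = 0.03*a^2 - 0.04*a - 2.66
(3) = 6.26*g - 0.89
(4) = (9 - 2*l)/(-l^2 + 9*l + 2)^2
(5) = (-3.7944*t^3 - 0.6222*t^2 + 4.012*t + 0.5848)/(2.79*t^4 + 0.61*t^3 - 5.9*t^2 - 1.72*t + 1.25)^2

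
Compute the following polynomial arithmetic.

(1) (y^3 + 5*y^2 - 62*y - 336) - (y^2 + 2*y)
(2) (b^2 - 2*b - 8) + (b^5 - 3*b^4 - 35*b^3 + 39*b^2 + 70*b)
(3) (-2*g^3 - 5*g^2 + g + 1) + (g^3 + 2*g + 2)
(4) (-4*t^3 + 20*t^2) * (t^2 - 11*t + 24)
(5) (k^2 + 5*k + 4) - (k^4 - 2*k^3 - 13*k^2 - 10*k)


(1) = y^3 + 4*y^2 - 64*y - 336
(2) = b^5 - 3*b^4 - 35*b^3 + 40*b^2 + 68*b - 8
(3) = -g^3 - 5*g^2 + 3*g + 3
(4) = -4*t^5 + 64*t^4 - 316*t^3 + 480*t^2
(5) = -k^4 + 2*k^3 + 14*k^2 + 15*k + 4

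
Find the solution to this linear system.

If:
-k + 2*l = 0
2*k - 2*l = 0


Then:
k = 0
l = 0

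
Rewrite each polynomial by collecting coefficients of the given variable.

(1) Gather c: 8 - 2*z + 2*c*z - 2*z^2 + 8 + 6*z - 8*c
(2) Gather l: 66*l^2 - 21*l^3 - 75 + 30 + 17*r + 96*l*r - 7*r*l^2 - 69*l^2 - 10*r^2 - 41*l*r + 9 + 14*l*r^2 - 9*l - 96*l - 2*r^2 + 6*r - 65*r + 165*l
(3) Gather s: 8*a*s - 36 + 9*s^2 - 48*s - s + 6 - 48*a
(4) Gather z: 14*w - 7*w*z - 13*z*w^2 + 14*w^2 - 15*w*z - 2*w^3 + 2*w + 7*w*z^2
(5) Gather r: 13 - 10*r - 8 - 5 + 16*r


(1) = c*(2*z - 8) - 2*z^2 + 4*z + 16
(2) = -21*l^3 + l^2*(-7*r - 3) + l*(14*r^2 + 55*r + 60) - 12*r^2 - 42*r - 36
(3) = -48*a + 9*s^2 + s*(8*a - 49) - 30
(4) = -2*w^3 + 14*w^2 + 7*w*z^2 + 16*w + z*(-13*w^2 - 22*w)
(5) = 6*r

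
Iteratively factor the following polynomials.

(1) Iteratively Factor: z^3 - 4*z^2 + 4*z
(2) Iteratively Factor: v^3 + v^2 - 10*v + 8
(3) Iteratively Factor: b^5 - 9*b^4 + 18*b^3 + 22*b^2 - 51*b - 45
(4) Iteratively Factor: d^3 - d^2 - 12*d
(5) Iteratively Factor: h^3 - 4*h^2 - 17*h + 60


(1) = (z)*(z^2 - 4*z + 4) = z*(z - 2)*(z - 2)
(2) = (v + 4)*(v^2 - 3*v + 2) = (v - 2)*(v + 4)*(v - 1)
(3) = (b - 3)*(b^4 - 6*b^3 + 22*b + 15) = (b - 5)*(b - 3)*(b^3 - b^2 - 5*b - 3) = (b - 5)*(b - 3)*(b + 1)*(b^2 - 2*b - 3) = (b - 5)*(b - 3)^2*(b + 1)*(b + 1)
(4) = (d)*(d^2 - d - 12) = d*(d + 3)*(d - 4)
(5) = (h - 3)*(h^2 - h - 20) = (h - 5)*(h - 3)*(h + 4)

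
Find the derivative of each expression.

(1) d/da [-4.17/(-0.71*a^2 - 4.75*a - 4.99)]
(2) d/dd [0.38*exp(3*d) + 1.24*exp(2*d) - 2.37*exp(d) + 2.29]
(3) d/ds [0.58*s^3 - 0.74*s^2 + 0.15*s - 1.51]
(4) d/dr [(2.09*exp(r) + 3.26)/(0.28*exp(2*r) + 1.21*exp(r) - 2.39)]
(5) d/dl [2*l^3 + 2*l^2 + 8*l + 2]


(1) = (-5.9214*a - 19.8075)/(0.71*a^2 + 4.75*a + 4.99)^2
(2) = (1.14*exp(2*d) + 2.48*exp(d) - 2.37)*exp(d)
(3) = 1.74*s^2 - 1.48*s + 0.15
(4) = (-(0.56*exp(r) + 1.21)*(2.09*exp(r) + 3.26) + 0.5852*exp(2*r) + 2.5289*exp(r) - 4.9951)*exp(r)/(0.28*exp(2*r) + 1.21*exp(r) - 2.39)^2
(5) = 6*l^2 + 4*l + 8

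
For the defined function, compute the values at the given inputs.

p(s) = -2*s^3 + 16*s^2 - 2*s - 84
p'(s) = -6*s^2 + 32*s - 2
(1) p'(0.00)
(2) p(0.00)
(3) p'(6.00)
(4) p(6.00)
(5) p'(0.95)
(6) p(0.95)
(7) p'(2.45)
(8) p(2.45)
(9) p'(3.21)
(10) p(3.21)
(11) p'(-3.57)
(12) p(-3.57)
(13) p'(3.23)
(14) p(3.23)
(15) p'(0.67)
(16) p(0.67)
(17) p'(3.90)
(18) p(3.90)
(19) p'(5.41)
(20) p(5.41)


(1) = -2.00
(2) = -84.00
(3) = -26.00
(4) = 48.00
(5) = 22.98
(6) = -73.17
(7) = 40.38
(8) = -22.27
(9) = 38.90
(10) = 8.29
(11) = -192.71
(12) = 218.06
(13) = 38.76
(14) = 9.07
(15) = 16.75
(16) = -78.76
(17) = 31.54
(18) = 32.92
(19) = -4.49
(20) = 56.79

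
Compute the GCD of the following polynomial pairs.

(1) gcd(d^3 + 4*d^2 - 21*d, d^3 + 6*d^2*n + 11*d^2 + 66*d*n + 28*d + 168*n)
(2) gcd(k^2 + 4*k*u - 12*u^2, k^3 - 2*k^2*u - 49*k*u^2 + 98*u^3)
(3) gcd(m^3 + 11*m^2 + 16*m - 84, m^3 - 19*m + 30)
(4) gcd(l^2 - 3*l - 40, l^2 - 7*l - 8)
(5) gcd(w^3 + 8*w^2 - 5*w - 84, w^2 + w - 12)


(1) = gcd(d*(d - 3)*(d + 7), (d + 4)*(d + 7)*(d + 6*n)) = d + 7
(2) = gcd((k - 2*u)*(k + 6*u), (k - 7*u)*(k - 2*u)*(k + 7*u)) = -k + 2*u
(3) = gcd((m - 2)*(m + 6)*(m + 7), (m - 3)*(m - 2)*(m + 5)) = m - 2
(4) = gcd((l - 8)*(l + 5), (l - 8)*(l + 1)) = l - 8
(5) = gcd((w - 3)*(w + 4)*(w + 7), (w - 3)*(w + 4)) = w^2 + w - 12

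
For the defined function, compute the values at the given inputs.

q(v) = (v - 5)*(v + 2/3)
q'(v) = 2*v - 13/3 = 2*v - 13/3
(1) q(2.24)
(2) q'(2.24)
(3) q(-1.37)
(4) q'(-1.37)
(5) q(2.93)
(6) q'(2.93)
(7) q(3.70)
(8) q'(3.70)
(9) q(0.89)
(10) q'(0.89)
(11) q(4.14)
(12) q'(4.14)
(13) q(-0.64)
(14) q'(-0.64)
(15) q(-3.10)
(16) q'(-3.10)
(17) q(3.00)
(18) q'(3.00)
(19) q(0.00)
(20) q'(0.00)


(1) = -8.02
(2) = 0.15
(3) = 4.48
(4) = -7.07
(5) = -7.45
(6) = 1.53
(7) = -5.68
(8) = 3.07
(9) = -6.40
(10) = -2.55
(11) = -4.13
(12) = 3.95
(13) = -0.15
(14) = -5.61
(15) = 19.71
(16) = -10.53
(17) = -7.33
(18) = 1.67
(19) = -3.33
(20) = -4.33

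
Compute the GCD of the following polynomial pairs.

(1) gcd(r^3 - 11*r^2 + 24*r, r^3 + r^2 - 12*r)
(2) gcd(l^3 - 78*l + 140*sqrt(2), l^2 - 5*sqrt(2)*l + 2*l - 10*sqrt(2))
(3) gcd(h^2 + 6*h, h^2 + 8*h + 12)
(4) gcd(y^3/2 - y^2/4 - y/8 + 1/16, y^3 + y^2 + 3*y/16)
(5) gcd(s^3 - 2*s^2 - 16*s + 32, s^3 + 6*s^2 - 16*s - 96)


(1) = r^2 - 3*r
(2) = l - 5*sqrt(2)
(3) = gcd(h*(h + 6), (h + 2)*(h + 6)) = h + 6
(4) = gcd((y/2 + 1/4)*(y - 1/2)^2, y*(y + 1/4)*(y + 3/4)) = 1
(5) = s^2 - 16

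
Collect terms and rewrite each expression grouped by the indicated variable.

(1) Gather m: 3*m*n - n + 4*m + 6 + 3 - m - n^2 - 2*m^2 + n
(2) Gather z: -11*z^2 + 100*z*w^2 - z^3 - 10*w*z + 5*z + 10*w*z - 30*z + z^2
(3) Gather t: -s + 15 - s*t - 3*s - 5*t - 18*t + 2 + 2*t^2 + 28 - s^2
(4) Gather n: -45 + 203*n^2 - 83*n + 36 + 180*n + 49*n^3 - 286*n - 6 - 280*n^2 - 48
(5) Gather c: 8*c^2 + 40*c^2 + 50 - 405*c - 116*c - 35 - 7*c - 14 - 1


(1) = -2*m^2 + m*(3*n + 3) - n^2 + 9
(2) = -z^3 - 10*z^2 + z*(100*w^2 - 25)
(3) = -s^2 - 4*s + 2*t^2 + t*(-s - 23) + 45
(4) = 49*n^3 - 77*n^2 - 189*n - 63
(5) = 48*c^2 - 528*c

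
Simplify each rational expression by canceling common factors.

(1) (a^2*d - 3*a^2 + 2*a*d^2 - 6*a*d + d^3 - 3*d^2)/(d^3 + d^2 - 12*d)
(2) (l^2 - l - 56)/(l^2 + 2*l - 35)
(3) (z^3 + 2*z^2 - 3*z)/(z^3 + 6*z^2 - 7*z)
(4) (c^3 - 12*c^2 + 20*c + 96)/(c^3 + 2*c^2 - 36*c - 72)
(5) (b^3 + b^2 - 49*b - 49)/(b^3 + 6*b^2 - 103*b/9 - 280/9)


(1) = (a^2 + 2*a*d + d^2)/(d^2 + 4*d)
(2) = (l - 8)/(l - 5)
(3) = (z + 3)/(z + 7)
(4) = (c - 8)/(c + 6)
(5) = (9*b^2 - 54*b - 63)/(9*b^2 - 9*b - 40)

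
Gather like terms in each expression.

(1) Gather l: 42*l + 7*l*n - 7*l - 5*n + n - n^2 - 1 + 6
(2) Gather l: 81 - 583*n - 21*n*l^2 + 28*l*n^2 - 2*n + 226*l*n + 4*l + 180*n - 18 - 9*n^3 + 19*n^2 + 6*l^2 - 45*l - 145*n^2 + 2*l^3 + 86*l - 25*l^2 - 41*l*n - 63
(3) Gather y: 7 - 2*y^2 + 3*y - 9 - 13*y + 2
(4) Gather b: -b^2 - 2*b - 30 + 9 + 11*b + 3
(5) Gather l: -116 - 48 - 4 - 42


(1) = l*(7*n + 35) - n^2 - 4*n + 5
(2) = 2*l^3 + l^2*(-21*n - 19) + l*(28*n^2 + 185*n + 45) - 9*n^3 - 126*n^2 - 405*n
(3) = -2*y^2 - 10*y
(4) = -b^2 + 9*b - 18
(5) = -210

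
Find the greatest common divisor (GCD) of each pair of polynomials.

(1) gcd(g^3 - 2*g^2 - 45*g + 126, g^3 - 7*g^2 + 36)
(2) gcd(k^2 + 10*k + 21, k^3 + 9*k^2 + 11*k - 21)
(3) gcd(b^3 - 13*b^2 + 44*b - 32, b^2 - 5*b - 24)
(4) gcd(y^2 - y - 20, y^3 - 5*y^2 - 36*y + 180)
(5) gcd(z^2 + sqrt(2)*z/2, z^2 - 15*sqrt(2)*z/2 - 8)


(1) = g^2 - 9*g + 18
(2) = k^2 + 10*k + 21
(3) = b - 8
(4) = gcd((y - 5)*(y + 4), (y - 6)*(y - 5)*(y + 6)) = y - 5
(5) = gcd(z*(z + sqrt(2)/2), (z - 8*sqrt(2))*(z + sqrt(2)/2)) = z + sqrt(2)/2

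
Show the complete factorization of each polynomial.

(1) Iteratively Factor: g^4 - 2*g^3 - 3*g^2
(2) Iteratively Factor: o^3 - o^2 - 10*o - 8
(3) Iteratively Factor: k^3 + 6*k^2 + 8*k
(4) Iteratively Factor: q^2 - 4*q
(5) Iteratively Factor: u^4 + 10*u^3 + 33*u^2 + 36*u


(1) = (g)*(g^3 - 2*g^2 - 3*g) = g*(g + 1)*(g^2 - 3*g) = g^2*(g + 1)*(g - 3)
(2) = (o - 4)*(o^2 + 3*o + 2) = (o - 4)*(o + 2)*(o + 1)
(3) = (k)*(k^2 + 6*k + 8) = k*(k + 4)*(k + 2)
(4) = (q - 4)*(q)
(5) = (u + 3)*(u^3 + 7*u^2 + 12*u) = (u + 3)*(u + 4)*(u^2 + 3*u) = u*(u + 3)*(u + 4)*(u + 3)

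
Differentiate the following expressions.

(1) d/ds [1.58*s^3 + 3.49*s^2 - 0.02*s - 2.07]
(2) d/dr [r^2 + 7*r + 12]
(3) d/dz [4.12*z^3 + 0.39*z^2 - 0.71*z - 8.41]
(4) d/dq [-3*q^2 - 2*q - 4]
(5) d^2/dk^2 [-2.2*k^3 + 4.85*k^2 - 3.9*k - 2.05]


(1) = 4.74*s^2 + 6.98*s - 0.02
(2) = 2*r + 7
(3) = 12.36*z^2 + 0.78*z - 0.71
(4) = -6*q - 2
(5) = 9.7 - 13.2*k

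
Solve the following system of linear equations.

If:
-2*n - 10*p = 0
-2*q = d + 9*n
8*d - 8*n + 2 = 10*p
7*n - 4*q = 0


Then:
d = -25/106
n = 1/53
p = -1/265
q = 7/212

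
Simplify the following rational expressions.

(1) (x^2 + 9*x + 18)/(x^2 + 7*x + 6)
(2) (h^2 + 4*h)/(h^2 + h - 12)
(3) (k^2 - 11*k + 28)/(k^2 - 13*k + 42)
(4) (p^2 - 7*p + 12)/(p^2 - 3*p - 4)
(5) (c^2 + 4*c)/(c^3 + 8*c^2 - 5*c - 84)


(1) = (x + 3)/(x + 1)
(2) = h/(h - 3)
(3) = (k - 4)/(k - 6)
(4) = (p - 3)/(p + 1)
(5) = c/(c^2 + 4*c - 21)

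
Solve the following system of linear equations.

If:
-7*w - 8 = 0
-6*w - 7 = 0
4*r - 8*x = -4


Then:
No Solution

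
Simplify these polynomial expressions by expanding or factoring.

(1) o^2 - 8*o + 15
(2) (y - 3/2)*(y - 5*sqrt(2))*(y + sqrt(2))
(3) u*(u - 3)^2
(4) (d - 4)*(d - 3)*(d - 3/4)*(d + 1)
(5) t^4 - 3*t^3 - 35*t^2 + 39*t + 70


(1) = (o - 5)*(o - 3)
(2) = y^3 - 4*sqrt(2)*y^2 - 3*y^2/2 - 10*y + 6*sqrt(2)*y + 15
(3) = u^3 - 6*u^2 + 9*u
(4) = d^4 - 27*d^3/4 + 19*d^2/2 + 33*d/4 - 9
(5) = (t - 7)*(t - 2)*(t + 1)*(t + 5)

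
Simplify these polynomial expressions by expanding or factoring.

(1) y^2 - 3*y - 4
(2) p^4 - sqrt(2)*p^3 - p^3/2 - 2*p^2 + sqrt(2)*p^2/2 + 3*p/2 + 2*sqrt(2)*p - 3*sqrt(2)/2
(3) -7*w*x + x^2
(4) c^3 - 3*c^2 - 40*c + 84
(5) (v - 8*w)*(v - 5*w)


(1) = (y - 4)*(y + 1)
(2) = (p - 1)^2*(p + 3/2)*(p - sqrt(2))
(3) = x*(-7*w + x)
(4) = (c - 7)*(c - 2)*(c + 6)
(5) = v^2 - 13*v*w + 40*w^2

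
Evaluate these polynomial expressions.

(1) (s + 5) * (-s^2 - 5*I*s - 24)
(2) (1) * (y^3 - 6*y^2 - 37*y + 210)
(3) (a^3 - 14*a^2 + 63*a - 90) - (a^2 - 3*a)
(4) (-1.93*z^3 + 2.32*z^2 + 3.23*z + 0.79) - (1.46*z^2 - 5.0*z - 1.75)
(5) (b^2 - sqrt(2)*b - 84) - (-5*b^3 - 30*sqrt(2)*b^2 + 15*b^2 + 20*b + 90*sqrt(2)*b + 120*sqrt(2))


(1) = -s^3 - 5*s^2 - 5*I*s^2 - 24*s - 25*I*s - 120
(2) = y^3 - 6*y^2 - 37*y + 210
(3) = a^3 - 15*a^2 + 66*a - 90
(4) = -1.93*z^3 + 0.86*z^2 + 8.23*z + 2.54
(5) = 5*b^3 - 14*b^2 + 30*sqrt(2)*b^2 - 91*sqrt(2)*b - 20*b - 120*sqrt(2) - 84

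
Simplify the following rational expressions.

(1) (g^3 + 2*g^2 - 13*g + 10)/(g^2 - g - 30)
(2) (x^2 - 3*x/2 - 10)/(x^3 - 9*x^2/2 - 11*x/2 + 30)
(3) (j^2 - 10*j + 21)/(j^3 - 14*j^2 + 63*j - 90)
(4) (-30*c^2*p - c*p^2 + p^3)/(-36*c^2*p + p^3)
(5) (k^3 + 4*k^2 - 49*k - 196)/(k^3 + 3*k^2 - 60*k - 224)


(1) = (g^2 - 3*g + 2)/(g - 6)
(2) = 1/(x - 3)
(3) = (j - 7)/(j^2 - 11*j + 30)
(4) = (5*c + p)/(6*c + p)
(5) = (k - 7)/(k - 8)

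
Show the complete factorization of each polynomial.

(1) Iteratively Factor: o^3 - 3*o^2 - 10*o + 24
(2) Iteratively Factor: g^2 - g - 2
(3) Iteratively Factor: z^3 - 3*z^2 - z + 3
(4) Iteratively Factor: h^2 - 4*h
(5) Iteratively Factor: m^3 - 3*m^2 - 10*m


(1) = (o - 4)*(o^2 + o - 6) = (o - 4)*(o + 3)*(o - 2)
(2) = (g - 2)*(g + 1)
(3) = (z - 1)*(z^2 - 2*z - 3) = (z - 3)*(z - 1)*(z + 1)
(4) = (h)*(h - 4)
(5) = (m + 2)*(m^2 - 5*m) = m*(m + 2)*(m - 5)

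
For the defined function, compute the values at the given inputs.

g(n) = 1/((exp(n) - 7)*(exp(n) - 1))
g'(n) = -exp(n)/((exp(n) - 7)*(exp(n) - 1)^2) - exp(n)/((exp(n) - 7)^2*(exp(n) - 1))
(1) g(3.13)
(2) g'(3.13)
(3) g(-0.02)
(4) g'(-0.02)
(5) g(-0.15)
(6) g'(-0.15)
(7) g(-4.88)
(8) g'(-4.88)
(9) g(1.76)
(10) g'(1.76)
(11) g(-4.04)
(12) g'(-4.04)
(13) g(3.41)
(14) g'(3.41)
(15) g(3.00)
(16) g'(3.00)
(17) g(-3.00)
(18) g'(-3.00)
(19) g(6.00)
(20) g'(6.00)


(1) = 0.00
(2) = -0.01
(3) = 8.39
(4) = 416.65
(5) = 1.17
(6) = 7.39
(7) = 0.14
(8) = 0.00
(9) = -0.17
(10) = -0.65
(11) = 0.15
(12) = 0.00
(13) = 0.00
(14) = -0.00
(15) = 0.00
(16) = -0.01
(17) = 0.15
(18) = 0.01
(19) = 0.00
(20) = -0.00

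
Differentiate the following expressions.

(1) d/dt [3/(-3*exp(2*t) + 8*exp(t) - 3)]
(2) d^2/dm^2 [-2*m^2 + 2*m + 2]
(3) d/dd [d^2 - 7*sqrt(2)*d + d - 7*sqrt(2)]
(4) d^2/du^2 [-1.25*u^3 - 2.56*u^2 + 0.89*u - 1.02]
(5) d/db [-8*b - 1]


(1) = (18*exp(t) - 24)*exp(t)/(3*exp(2*t) - 8*exp(t) + 3)^2
(2) = -4
(3) = 2*d - 7*sqrt(2) + 1
(4) = -7.5*u - 5.12
(5) = -8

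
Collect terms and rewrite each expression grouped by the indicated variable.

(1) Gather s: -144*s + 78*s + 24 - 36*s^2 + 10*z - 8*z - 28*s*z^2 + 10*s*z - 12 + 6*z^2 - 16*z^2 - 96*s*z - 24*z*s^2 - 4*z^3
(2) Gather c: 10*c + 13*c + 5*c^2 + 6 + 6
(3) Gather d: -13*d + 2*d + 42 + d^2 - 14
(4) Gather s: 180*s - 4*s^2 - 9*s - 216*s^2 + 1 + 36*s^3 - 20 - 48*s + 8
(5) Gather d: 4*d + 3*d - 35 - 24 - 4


(1) = s^2*(-24*z - 36) + s*(-28*z^2 - 86*z - 66) - 4*z^3 - 10*z^2 + 2*z + 12
(2) = 5*c^2 + 23*c + 12
(3) = d^2 - 11*d + 28
(4) = 36*s^3 - 220*s^2 + 123*s - 11
(5) = 7*d - 63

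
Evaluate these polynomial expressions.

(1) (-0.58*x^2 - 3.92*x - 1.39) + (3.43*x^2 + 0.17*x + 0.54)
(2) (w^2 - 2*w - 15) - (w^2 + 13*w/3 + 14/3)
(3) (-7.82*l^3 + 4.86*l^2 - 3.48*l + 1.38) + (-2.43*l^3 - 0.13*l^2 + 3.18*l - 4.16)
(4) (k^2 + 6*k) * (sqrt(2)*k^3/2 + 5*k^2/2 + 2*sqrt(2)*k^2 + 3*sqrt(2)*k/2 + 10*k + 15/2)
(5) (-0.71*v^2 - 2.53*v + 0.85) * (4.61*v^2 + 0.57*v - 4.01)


(1) = 2.85*x^2 - 3.75*x - 0.85
(2) = -19*w/3 - 59/3
(3) = -10.25*l^3 + 4.73*l^2 - 0.3*l - 2.78
(4) = sqrt(2)*k^5/2 + 5*k^4/2 + 5*sqrt(2)*k^4 + 27*sqrt(2)*k^3/2 + 25*k^3 + 9*sqrt(2)*k^2 + 135*k^2/2 + 45*k
(5) = -3.2731*v^4 - 12.068*v^3 + 5.3235*v^2 + 10.6298*v - 3.4085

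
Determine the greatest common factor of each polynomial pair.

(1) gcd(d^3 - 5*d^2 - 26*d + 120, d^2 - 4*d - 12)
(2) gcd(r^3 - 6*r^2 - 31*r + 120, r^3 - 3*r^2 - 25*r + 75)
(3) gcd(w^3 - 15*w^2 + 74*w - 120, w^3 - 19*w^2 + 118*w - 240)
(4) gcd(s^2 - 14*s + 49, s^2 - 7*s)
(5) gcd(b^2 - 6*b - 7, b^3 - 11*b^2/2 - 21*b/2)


(1) = gcd((d - 6)*(d - 4)*(d + 5), (d - 6)*(d + 2)) = d - 6
(2) = gcd((r - 8)*(r - 3)*(r + 5), (r - 5)*(r - 3)*(r + 5)) = r^2 + 2*r - 15
(3) = w^2 - 11*w + 30
(4) = s - 7
(5) = b - 7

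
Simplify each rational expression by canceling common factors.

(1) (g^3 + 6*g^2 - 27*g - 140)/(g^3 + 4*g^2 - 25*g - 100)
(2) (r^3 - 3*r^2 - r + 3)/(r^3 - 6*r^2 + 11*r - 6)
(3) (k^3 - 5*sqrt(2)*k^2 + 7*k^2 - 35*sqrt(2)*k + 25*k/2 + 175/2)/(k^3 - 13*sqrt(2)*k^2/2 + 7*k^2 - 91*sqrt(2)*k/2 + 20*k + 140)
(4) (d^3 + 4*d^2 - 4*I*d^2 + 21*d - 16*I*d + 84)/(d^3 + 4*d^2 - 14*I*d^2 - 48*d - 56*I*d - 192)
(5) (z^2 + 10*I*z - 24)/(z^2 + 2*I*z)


(1) = (g + 7)/(g + 5)
(2) = (r + 1)/(r - 2)
(3) = (4*k - 10*sqrt(2))/(4*k - 16*sqrt(2))
(4) = (d^2 - 4*I*d + 21)/(d^2 - 14*I*d - 48)
(5) = (z^2 + 10*I*z - 24)/(z^2 + 2*I*z)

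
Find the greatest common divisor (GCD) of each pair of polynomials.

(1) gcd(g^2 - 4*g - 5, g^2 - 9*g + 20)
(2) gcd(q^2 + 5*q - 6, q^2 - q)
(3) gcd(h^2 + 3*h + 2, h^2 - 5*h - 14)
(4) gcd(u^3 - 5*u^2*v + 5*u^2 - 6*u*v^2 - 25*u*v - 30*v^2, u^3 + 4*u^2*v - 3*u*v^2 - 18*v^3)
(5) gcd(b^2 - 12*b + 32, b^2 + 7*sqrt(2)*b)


(1) = gcd((g - 5)*(g + 1), (g - 5)*(g - 4)) = g - 5
(2) = q - 1
(3) = h + 2
(4) = 1
(5) = 1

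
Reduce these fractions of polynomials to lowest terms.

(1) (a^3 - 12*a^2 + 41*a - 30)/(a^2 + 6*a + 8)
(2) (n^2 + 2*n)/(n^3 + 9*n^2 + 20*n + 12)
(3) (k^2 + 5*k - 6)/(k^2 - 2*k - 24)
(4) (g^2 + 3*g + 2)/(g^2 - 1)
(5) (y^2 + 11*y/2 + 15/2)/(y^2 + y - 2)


(1) = (a^3 - 12*a^2 + 41*a - 30)/(a^2 + 6*a + 8)
(2) = n/(n^2 + 7*n + 6)
(3) = (k^2 + 5*k - 6)/(k^2 - 2*k - 24)
(4) = (g + 2)/(g - 1)
(5) = (2*y^2 + 11*y + 15)/(2*y^2 + 2*y - 4)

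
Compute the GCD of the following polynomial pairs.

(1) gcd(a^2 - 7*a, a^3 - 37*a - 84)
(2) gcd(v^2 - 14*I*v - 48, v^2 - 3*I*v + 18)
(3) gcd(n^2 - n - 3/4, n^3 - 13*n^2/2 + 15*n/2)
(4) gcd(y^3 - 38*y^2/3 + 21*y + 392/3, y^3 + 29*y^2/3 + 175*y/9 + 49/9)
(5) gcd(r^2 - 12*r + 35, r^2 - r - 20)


(1) = a - 7
(2) = gcd((v - 8*I)*(v - 6*I), (v - 6*I)*(v + 3*I)) = v - 6*I
(3) = n - 3/2
(4) = gcd((y - 8)*(y - 7)*(y + 7/3), (y + 1/3)*(y + 7/3)*(y + 7)) = y + 7/3
(5) = r - 5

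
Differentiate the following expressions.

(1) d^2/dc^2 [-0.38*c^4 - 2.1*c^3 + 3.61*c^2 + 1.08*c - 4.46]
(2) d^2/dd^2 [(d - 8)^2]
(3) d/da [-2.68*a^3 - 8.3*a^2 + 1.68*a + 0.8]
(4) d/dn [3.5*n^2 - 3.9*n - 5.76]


(1) = -4.56*c^2 - 12.6*c + 7.22
(2) = 2
(3) = -8.04*a^2 - 16.6*a + 1.68
(4) = 7.0*n - 3.9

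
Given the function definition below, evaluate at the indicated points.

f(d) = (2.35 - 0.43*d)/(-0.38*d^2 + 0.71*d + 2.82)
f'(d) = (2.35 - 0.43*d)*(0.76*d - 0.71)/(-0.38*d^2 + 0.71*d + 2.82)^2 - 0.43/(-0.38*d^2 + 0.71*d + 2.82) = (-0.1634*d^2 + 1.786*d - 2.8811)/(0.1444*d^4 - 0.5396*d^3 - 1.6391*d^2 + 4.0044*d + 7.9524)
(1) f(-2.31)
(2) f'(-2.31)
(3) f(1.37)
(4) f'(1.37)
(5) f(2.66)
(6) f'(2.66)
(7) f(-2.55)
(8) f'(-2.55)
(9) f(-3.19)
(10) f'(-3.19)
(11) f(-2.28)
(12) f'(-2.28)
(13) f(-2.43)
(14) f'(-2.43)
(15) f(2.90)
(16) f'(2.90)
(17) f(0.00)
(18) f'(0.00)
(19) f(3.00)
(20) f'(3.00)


(1) = -3.94
(2) = -10.96
(3) = 0.57
(4) = -0.08
(5) = 0.60
(6) = 0.17
(7) = -2.36
(8) = -3.98
(9) = -1.12
(10) = -0.93
(11) = -4.30
(12) = -13.02
(13) = -2.95
(14) = -6.20
(15) = 0.66
(16) = 0.33
(17) = 0.83
(18) = -0.36
(19) = 0.69
(20) = 0.43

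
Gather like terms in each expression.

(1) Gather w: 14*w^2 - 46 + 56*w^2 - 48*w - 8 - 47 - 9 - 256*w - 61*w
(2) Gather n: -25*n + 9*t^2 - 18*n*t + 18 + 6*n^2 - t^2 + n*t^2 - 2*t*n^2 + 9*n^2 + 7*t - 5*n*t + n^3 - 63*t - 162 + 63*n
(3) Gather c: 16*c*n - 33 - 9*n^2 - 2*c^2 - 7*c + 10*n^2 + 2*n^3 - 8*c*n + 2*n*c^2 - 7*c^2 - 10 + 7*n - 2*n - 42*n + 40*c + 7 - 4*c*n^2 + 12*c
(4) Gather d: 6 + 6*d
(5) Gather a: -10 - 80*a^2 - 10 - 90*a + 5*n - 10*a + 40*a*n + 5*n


(1) = 70*w^2 - 365*w - 110
(2) = n^3 + n^2*(15 - 2*t) + n*(t^2 - 23*t + 38) + 8*t^2 - 56*t - 144
(3) = c^2*(2*n - 9) + c*(-4*n^2 + 8*n + 45) + 2*n^3 + n^2 - 37*n - 36
(4) = 6*d + 6
(5) = -80*a^2 + a*(40*n - 100) + 10*n - 20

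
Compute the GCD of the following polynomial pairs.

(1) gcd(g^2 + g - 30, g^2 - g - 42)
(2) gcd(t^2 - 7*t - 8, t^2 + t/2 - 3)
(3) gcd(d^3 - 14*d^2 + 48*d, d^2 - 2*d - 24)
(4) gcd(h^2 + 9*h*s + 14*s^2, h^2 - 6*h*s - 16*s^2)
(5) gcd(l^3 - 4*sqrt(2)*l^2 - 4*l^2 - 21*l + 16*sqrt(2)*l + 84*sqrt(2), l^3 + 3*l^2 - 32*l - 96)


(1) = g + 6
(2) = 1
(3) = d - 6
(4) = h + 2*s
(5) = gcd((l - 7)*(l + 3)*(l - 4*sqrt(2)), (l + 3)*(l - 4*sqrt(2))*(l + 4*sqrt(2))) = l^2 + l*(3 - 4*sqrt(2)) - 12*sqrt(2)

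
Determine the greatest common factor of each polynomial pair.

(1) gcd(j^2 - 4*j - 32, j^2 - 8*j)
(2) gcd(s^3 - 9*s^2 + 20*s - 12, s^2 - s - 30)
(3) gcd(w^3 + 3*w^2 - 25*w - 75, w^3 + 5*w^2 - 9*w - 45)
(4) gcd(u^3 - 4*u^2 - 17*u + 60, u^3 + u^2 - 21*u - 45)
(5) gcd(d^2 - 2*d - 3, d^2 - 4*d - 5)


(1) = gcd((j - 8)*(j + 4), j*(j - 8)) = j - 8
(2) = s - 6
(3) = gcd((w - 5)*(w + 3)*(w + 5), (w - 3)*(w + 3)*(w + 5)) = w^2 + 8*w + 15
(4) = u - 5
(5) = d + 1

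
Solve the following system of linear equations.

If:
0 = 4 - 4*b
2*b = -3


Then:
No Solution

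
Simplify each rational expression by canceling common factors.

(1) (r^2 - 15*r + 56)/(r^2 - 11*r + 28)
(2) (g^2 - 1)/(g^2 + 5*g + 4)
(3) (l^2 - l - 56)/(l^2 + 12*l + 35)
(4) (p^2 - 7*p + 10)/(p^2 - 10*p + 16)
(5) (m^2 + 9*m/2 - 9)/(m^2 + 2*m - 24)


(1) = (r - 8)/(r - 4)
(2) = (g - 1)/(g + 4)
(3) = (l - 8)/(l + 5)
(4) = (p - 5)/(p - 8)
(5) = (2*m - 3)/(2*m - 8)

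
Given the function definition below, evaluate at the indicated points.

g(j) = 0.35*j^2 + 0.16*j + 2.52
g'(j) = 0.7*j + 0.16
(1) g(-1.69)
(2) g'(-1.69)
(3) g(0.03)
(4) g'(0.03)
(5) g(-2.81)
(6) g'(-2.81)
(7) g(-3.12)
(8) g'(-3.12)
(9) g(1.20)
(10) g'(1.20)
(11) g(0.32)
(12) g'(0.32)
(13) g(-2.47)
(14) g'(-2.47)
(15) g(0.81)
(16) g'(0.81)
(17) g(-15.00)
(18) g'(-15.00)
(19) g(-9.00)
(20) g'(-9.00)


(1) = 3.25
(2) = -1.02
(3) = 2.53
(4) = 0.18
(5) = 4.83
(6) = -1.81
(7) = 5.43
(8) = -2.02
(9) = 3.22
(10) = 1.00
(11) = 2.61
(12) = 0.38
(13) = 4.26
(14) = -1.57
(15) = 2.88
(16) = 0.73
(17) = 78.87
(18) = -10.34
(19) = 29.43
(20) = -6.14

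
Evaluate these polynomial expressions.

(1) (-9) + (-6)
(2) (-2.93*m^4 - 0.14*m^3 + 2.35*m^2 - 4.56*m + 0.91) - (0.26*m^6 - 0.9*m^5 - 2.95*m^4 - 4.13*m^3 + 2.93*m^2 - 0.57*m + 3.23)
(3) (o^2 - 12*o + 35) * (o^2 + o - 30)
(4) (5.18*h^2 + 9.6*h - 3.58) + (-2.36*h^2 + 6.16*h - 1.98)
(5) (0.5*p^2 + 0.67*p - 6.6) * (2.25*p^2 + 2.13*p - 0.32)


(1) = -15
(2) = -0.26*m^6 + 0.9*m^5 + 0.02*m^4 + 3.99*m^3 - 0.58*m^2 - 3.99*m - 2.32
(3) = o^4 - 11*o^3 - 7*o^2 + 395*o - 1050
(4) = 2.82*h^2 + 15.76*h - 5.56
(5) = 1.125*p^4 + 2.5725*p^3 - 13.5829*p^2 - 14.2724*p + 2.112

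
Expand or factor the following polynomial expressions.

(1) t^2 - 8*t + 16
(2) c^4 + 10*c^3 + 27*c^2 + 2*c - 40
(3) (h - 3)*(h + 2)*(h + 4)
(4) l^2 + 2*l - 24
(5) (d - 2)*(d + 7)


(1) = (t - 4)^2
(2) = (c - 1)*(c + 2)*(c + 4)*(c + 5)
(3) = h^3 + 3*h^2 - 10*h - 24
(4) = (l - 4)*(l + 6)
(5) = d^2 + 5*d - 14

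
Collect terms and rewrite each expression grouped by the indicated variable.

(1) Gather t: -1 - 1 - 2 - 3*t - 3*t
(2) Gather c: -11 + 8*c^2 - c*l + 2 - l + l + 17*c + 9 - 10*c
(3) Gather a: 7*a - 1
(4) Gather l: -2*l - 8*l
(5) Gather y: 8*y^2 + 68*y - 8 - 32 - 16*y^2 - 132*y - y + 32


(1) = -6*t - 4
(2) = 8*c^2 + c*(7 - l)
(3) = 7*a - 1
(4) = -10*l
(5) = -8*y^2 - 65*y - 8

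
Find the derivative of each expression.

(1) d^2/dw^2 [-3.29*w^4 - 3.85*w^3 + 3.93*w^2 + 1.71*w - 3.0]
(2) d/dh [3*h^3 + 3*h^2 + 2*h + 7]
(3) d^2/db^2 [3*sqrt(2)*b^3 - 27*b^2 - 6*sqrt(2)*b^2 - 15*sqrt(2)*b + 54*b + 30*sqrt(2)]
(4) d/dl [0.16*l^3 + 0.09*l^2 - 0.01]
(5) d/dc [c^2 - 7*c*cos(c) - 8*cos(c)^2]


(1) = -39.48*w^2 - 23.1*w + 7.86
(2) = 9*h^2 + 6*h + 2
(3) = 18*sqrt(2)*b - 54 - 12*sqrt(2)
(4) = l*(0.48*l + 0.18)
(5) = 7*c*sin(c) + 2*c + 8*sin(2*c) - 7*cos(c)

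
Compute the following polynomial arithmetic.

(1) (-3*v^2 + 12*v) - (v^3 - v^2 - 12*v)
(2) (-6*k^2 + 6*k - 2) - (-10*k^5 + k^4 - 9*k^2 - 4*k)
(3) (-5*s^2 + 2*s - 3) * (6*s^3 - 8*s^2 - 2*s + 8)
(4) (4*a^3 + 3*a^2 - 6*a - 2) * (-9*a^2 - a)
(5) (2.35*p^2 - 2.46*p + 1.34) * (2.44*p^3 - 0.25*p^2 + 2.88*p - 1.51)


(1) = -v^3 - 2*v^2 + 24*v
(2) = 10*k^5 - k^4 + 3*k^2 + 10*k - 2
(3) = -30*s^5 + 52*s^4 - 24*s^3 - 20*s^2 + 22*s - 24
(4) = -36*a^5 - 31*a^4 + 51*a^3 + 24*a^2 + 2*a
(5) = 5.734*p^5 - 6.5899*p^4 + 10.6526*p^3 - 10.9683*p^2 + 7.5738*p - 2.0234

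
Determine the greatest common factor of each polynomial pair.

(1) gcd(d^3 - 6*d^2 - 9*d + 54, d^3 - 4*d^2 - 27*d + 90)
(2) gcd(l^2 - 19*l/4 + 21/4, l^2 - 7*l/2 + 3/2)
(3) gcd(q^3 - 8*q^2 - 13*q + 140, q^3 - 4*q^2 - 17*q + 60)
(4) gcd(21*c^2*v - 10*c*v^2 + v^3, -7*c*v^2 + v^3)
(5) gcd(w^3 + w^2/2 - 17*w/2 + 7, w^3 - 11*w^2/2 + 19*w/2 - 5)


(1) = d^2 - 9*d + 18
(2) = gcd((l - 3)*(l - 7/4), (l - 3)*(l - 1/2)) = l - 3
(3) = gcd((q - 7)*(q - 5)*(q + 4), (q - 5)*(q - 3)*(q + 4)) = q^2 - q - 20
(4) = gcd(v*(-7*c + v)*(-3*c + v), v^2*(-7*c + v)) = -7*c*v + v^2
(5) = w^2 - 3*w + 2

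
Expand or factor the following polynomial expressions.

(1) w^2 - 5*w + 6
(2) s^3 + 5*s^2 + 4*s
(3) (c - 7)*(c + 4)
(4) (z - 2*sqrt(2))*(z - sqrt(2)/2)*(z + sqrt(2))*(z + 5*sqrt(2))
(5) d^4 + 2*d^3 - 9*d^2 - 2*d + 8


(1) = (w - 3)*(w - 2)
(2) = s*(s + 1)*(s + 4)
(3) = c^2 - 3*c - 28
(4) = z^4 + 7*sqrt(2)*z^3/2 - 18*z^2 - 13*sqrt(2)*z + 20
(5) = (d - 2)*(d - 1)*(d + 1)*(d + 4)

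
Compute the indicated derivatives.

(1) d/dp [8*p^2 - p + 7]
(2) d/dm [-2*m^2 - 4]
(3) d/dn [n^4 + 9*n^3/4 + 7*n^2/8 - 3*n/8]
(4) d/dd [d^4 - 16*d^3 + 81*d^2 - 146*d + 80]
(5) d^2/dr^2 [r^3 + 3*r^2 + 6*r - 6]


(1) = 16*p - 1
(2) = -4*m
(3) = 4*n^3 + 27*n^2/4 + 7*n/4 - 3/8
(4) = 4*d^3 - 48*d^2 + 162*d - 146
(5) = 6*r + 6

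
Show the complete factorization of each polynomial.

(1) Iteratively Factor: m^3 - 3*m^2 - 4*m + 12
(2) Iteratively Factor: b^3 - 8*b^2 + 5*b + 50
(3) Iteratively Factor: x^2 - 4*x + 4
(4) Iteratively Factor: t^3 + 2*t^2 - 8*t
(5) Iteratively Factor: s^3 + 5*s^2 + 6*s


(1) = (m + 2)*(m^2 - 5*m + 6) = (m - 3)*(m + 2)*(m - 2)
(2) = (b - 5)*(b^2 - 3*b - 10) = (b - 5)*(b + 2)*(b - 5)
(3) = (x - 2)*(x - 2)
(4) = (t + 4)*(t^2 - 2*t) = (t - 2)*(t + 4)*(t)
(5) = (s + 2)*(s^2 + 3*s) = s*(s + 2)*(s + 3)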